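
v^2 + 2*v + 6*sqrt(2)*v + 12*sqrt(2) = (v + 2)*(v + 6*sqrt(2))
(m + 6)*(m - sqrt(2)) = m^2 - sqrt(2)*m + 6*m - 6*sqrt(2)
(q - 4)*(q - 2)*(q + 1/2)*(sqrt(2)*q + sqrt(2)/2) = sqrt(2)*q^4 - 5*sqrt(2)*q^3 + 9*sqrt(2)*q^2/4 + 13*sqrt(2)*q/2 + 2*sqrt(2)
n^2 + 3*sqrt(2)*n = n*(n + 3*sqrt(2))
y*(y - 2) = y^2 - 2*y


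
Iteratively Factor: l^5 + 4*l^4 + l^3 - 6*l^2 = (l + 3)*(l^4 + l^3 - 2*l^2) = l*(l + 3)*(l^3 + l^2 - 2*l) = l*(l + 2)*(l + 3)*(l^2 - l) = l^2*(l + 2)*(l + 3)*(l - 1)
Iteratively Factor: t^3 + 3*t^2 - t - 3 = (t - 1)*(t^2 + 4*t + 3) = (t - 1)*(t + 3)*(t + 1)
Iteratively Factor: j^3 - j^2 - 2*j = (j)*(j^2 - j - 2) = j*(j + 1)*(j - 2)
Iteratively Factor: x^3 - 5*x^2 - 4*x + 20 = (x - 2)*(x^2 - 3*x - 10) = (x - 5)*(x - 2)*(x + 2)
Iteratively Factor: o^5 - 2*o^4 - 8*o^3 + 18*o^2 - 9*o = (o - 1)*(o^4 - o^3 - 9*o^2 + 9*o) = (o - 3)*(o - 1)*(o^3 + 2*o^2 - 3*o) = (o - 3)*(o - 1)^2*(o^2 + 3*o) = o*(o - 3)*(o - 1)^2*(o + 3)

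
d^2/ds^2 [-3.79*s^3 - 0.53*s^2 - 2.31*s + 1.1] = -22.74*s - 1.06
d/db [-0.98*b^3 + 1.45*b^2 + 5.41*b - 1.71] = -2.94*b^2 + 2.9*b + 5.41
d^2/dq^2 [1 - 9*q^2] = -18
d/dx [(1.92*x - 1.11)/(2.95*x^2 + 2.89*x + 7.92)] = (-5.664*x^2 + 6.549*x + 18.4143)/(8.7025*x^4 + 17.051*x^3 + 55.0801*x^2 + 45.7776*x + 62.7264)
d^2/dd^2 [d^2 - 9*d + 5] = 2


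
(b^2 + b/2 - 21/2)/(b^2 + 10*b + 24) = (2*b^2 + b - 21)/(2*(b^2 + 10*b + 24))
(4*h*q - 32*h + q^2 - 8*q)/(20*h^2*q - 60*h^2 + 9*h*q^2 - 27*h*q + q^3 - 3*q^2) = (q - 8)/(5*h*q - 15*h + q^2 - 3*q)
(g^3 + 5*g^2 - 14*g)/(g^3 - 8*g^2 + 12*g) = (g + 7)/(g - 6)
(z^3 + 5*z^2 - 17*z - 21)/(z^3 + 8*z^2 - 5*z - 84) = (z + 1)/(z + 4)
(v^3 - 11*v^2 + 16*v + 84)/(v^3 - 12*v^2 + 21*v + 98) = (v - 6)/(v - 7)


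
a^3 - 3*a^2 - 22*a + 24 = (a - 6)*(a - 1)*(a + 4)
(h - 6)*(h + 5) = h^2 - h - 30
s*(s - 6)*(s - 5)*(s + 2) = s^4 - 9*s^3 + 8*s^2 + 60*s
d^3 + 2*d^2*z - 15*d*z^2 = d*(d - 3*z)*(d + 5*z)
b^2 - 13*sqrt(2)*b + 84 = (b - 7*sqrt(2))*(b - 6*sqrt(2))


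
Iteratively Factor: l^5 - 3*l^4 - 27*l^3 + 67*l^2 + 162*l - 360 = (l + 4)*(l^4 - 7*l^3 + l^2 + 63*l - 90) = (l - 5)*(l + 4)*(l^3 - 2*l^2 - 9*l + 18) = (l - 5)*(l + 3)*(l + 4)*(l^2 - 5*l + 6) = (l - 5)*(l - 2)*(l + 3)*(l + 4)*(l - 3)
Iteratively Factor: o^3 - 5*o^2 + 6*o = (o - 2)*(o^2 - 3*o) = (o - 3)*(o - 2)*(o)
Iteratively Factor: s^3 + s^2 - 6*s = (s - 2)*(s^2 + 3*s) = (s - 2)*(s + 3)*(s)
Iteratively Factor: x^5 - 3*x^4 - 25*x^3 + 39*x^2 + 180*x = (x)*(x^4 - 3*x^3 - 25*x^2 + 39*x + 180) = x*(x - 4)*(x^3 + x^2 - 21*x - 45) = x*(x - 5)*(x - 4)*(x^2 + 6*x + 9) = x*(x - 5)*(x - 4)*(x + 3)*(x + 3)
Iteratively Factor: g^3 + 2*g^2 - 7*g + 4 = (g - 1)*(g^2 + 3*g - 4) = (g - 1)^2*(g + 4)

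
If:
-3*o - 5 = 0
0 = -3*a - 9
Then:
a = -3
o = -5/3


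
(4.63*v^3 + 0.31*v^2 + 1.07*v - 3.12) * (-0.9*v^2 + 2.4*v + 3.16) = -4.167*v^5 + 10.833*v^4 + 14.4118*v^3 + 6.3556*v^2 - 4.1068*v - 9.8592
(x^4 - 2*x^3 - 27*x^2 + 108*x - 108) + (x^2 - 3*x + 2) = x^4 - 2*x^3 - 26*x^2 + 105*x - 106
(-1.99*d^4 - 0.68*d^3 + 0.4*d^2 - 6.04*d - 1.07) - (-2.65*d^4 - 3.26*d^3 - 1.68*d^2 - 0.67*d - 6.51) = 0.66*d^4 + 2.58*d^3 + 2.08*d^2 - 5.37*d + 5.44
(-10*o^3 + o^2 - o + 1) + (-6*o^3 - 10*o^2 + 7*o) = -16*o^3 - 9*o^2 + 6*o + 1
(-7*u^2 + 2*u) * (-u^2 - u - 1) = 7*u^4 + 5*u^3 + 5*u^2 - 2*u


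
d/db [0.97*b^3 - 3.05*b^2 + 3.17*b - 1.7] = 2.91*b^2 - 6.1*b + 3.17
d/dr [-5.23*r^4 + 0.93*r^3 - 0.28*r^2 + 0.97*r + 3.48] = -20.92*r^3 + 2.79*r^2 - 0.56*r + 0.97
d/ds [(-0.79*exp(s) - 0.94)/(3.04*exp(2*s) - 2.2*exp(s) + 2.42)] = (2.4016*exp(2*s) + 5.7152*exp(s) - 3.9798)*exp(s)/(9.2416*exp(4*s) - 13.376*exp(3*s) + 19.5536*exp(2*s) - 10.648*exp(s) + 5.8564)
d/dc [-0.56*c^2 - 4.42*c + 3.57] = -1.12*c - 4.42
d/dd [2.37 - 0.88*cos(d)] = 0.88*sin(d)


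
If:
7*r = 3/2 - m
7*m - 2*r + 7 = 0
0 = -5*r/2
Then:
No Solution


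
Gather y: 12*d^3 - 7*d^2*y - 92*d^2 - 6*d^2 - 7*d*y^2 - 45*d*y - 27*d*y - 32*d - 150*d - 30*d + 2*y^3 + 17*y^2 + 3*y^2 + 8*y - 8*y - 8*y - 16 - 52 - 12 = 12*d^3 - 98*d^2 - 212*d + 2*y^3 + y^2*(20 - 7*d) + y*(-7*d^2 - 72*d - 8) - 80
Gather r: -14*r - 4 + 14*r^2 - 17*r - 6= 14*r^2 - 31*r - 10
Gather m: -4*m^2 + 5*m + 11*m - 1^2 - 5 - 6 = -4*m^2 + 16*m - 12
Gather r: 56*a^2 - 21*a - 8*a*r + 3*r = 56*a^2 - 21*a + r*(3 - 8*a)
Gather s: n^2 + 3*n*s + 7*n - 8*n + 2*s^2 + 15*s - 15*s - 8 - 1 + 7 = n^2 + 3*n*s - n + 2*s^2 - 2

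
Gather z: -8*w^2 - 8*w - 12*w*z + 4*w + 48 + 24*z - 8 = -8*w^2 - 4*w + z*(24 - 12*w) + 40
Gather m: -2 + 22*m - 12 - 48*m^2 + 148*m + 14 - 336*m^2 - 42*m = -384*m^2 + 128*m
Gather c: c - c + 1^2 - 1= 0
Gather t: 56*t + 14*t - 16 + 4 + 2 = 70*t - 10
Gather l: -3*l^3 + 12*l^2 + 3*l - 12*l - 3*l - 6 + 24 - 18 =-3*l^3 + 12*l^2 - 12*l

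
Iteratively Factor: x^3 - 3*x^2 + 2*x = (x - 1)*(x^2 - 2*x) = (x - 2)*(x - 1)*(x)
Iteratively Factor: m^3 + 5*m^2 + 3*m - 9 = (m + 3)*(m^2 + 2*m - 3) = (m - 1)*(m + 3)*(m + 3)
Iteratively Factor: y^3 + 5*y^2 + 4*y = (y + 4)*(y^2 + y) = y*(y + 4)*(y + 1)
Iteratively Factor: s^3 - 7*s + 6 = (s + 3)*(s^2 - 3*s + 2) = (s - 2)*(s + 3)*(s - 1)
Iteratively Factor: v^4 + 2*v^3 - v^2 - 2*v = (v + 2)*(v^3 - v) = (v + 1)*(v + 2)*(v^2 - v) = (v - 1)*(v + 1)*(v + 2)*(v)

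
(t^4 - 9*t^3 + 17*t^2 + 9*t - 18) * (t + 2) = t^5 - 7*t^4 - t^3 + 43*t^2 - 36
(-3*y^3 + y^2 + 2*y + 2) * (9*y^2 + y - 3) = -27*y^5 + 6*y^4 + 28*y^3 + 17*y^2 - 4*y - 6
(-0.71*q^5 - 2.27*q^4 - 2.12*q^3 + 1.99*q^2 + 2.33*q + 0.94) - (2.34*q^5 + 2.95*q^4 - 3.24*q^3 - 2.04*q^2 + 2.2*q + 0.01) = -3.05*q^5 - 5.22*q^4 + 1.12*q^3 + 4.03*q^2 + 0.13*q + 0.93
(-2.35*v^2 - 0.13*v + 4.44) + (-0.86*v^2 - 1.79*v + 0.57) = -3.21*v^2 - 1.92*v + 5.01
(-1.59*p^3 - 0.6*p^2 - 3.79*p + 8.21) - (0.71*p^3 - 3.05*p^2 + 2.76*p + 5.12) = -2.3*p^3 + 2.45*p^2 - 6.55*p + 3.09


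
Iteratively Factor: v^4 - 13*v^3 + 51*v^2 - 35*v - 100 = (v - 4)*(v^3 - 9*v^2 + 15*v + 25) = (v - 5)*(v - 4)*(v^2 - 4*v - 5) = (v - 5)^2*(v - 4)*(v + 1)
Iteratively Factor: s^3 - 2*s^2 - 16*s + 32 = (s + 4)*(s^2 - 6*s + 8) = (s - 2)*(s + 4)*(s - 4)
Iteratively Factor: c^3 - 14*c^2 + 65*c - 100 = (c - 5)*(c^2 - 9*c + 20) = (c - 5)*(c - 4)*(c - 5)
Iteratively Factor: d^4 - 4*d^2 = (d)*(d^3 - 4*d) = d*(d + 2)*(d^2 - 2*d) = d^2*(d + 2)*(d - 2)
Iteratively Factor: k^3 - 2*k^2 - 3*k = (k - 3)*(k^2 + k) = k*(k - 3)*(k + 1)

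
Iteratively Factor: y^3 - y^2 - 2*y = (y + 1)*(y^2 - 2*y) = y*(y + 1)*(y - 2)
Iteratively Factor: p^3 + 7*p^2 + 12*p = (p + 3)*(p^2 + 4*p) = (p + 3)*(p + 4)*(p)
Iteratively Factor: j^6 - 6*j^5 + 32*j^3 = (j - 4)*(j^5 - 2*j^4 - 8*j^3) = j*(j - 4)*(j^4 - 2*j^3 - 8*j^2) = j*(j - 4)^2*(j^3 + 2*j^2) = j^2*(j - 4)^2*(j^2 + 2*j) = j^2*(j - 4)^2*(j + 2)*(j)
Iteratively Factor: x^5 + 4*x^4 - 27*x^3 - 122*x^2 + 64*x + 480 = (x - 2)*(x^4 + 6*x^3 - 15*x^2 - 152*x - 240) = (x - 2)*(x + 4)*(x^3 + 2*x^2 - 23*x - 60) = (x - 2)*(x + 3)*(x + 4)*(x^2 - x - 20) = (x - 5)*(x - 2)*(x + 3)*(x + 4)*(x + 4)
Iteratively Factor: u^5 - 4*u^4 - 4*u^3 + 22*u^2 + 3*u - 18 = (u + 2)*(u^4 - 6*u^3 + 8*u^2 + 6*u - 9) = (u - 1)*(u + 2)*(u^3 - 5*u^2 + 3*u + 9) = (u - 1)*(u + 1)*(u + 2)*(u^2 - 6*u + 9) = (u - 3)*(u - 1)*(u + 1)*(u + 2)*(u - 3)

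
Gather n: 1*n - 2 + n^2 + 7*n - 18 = n^2 + 8*n - 20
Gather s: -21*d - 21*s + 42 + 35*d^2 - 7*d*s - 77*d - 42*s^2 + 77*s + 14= 35*d^2 - 98*d - 42*s^2 + s*(56 - 7*d) + 56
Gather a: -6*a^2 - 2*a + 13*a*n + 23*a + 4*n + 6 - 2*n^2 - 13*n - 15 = -6*a^2 + a*(13*n + 21) - 2*n^2 - 9*n - 9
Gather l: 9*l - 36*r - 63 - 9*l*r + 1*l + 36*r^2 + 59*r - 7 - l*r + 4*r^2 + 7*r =l*(10 - 10*r) + 40*r^2 + 30*r - 70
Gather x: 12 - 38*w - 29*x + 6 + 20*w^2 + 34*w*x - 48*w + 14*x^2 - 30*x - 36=20*w^2 - 86*w + 14*x^2 + x*(34*w - 59) - 18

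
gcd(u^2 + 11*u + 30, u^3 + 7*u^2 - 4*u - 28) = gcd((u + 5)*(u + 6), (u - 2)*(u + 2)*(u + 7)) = 1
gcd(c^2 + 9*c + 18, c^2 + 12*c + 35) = 1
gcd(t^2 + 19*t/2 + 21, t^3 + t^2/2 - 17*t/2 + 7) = t + 7/2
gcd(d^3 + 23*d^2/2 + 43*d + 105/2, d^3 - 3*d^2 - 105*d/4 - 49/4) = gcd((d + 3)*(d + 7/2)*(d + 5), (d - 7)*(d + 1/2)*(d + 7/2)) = d + 7/2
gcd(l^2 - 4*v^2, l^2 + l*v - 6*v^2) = -l + 2*v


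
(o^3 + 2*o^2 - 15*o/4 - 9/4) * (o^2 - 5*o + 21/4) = o^5 - 3*o^4 - 17*o^3/2 + 27*o^2 - 135*o/16 - 189/16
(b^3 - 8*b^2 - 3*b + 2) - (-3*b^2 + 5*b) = b^3 - 5*b^2 - 8*b + 2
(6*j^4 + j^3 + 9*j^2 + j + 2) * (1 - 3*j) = -18*j^5 + 3*j^4 - 26*j^3 + 6*j^2 - 5*j + 2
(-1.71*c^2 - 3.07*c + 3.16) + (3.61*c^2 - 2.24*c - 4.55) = 1.9*c^2 - 5.31*c - 1.39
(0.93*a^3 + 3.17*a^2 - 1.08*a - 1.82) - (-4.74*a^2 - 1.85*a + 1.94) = 0.93*a^3 + 7.91*a^2 + 0.77*a - 3.76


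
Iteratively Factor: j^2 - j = (j - 1)*(j)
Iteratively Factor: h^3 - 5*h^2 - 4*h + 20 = (h - 2)*(h^2 - 3*h - 10) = (h - 2)*(h + 2)*(h - 5)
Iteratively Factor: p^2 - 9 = (p - 3)*(p + 3)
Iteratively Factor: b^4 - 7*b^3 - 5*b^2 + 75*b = (b)*(b^3 - 7*b^2 - 5*b + 75) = b*(b + 3)*(b^2 - 10*b + 25) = b*(b - 5)*(b + 3)*(b - 5)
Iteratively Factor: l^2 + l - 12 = (l + 4)*(l - 3)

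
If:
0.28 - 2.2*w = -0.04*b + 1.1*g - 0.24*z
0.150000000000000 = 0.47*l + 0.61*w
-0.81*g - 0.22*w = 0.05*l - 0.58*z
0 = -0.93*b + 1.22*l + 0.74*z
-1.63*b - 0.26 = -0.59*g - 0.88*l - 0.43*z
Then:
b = -0.49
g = -0.45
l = -0.05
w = 0.29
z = -0.53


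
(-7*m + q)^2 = 49*m^2 - 14*m*q + q^2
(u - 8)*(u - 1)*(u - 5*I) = u^3 - 9*u^2 - 5*I*u^2 + 8*u + 45*I*u - 40*I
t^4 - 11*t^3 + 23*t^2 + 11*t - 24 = (t - 8)*(t - 3)*(t - 1)*(t + 1)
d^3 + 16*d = d*(d - 4*I)*(d + 4*I)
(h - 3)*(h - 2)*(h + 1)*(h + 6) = h^4 + 2*h^3 - 23*h^2 + 12*h + 36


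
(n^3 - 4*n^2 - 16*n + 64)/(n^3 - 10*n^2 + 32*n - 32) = (n + 4)/(n - 2)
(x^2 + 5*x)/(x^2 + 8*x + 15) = x/(x + 3)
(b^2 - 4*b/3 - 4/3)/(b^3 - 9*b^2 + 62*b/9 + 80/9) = 3*(b - 2)/(3*b^2 - 29*b + 40)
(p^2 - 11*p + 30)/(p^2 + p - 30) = (p - 6)/(p + 6)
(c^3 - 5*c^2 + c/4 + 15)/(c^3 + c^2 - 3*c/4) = (2*c^2 - 13*c + 20)/(c*(2*c - 1))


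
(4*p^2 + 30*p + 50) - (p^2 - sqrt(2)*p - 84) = 3*p^2 + sqrt(2)*p + 30*p + 134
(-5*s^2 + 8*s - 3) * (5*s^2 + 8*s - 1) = -25*s^4 + 54*s^2 - 32*s + 3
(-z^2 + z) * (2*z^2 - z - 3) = -2*z^4 + 3*z^3 + 2*z^2 - 3*z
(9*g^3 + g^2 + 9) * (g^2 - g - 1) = 9*g^5 - 8*g^4 - 10*g^3 + 8*g^2 - 9*g - 9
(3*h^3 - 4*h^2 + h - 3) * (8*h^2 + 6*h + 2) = 24*h^5 - 14*h^4 - 10*h^3 - 26*h^2 - 16*h - 6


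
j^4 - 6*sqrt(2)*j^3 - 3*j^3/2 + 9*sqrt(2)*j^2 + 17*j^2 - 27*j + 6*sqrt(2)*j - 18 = (j - 2)*(j + 1/2)*(j - 3*sqrt(2))^2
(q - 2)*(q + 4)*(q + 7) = q^3 + 9*q^2 + 6*q - 56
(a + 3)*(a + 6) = a^2 + 9*a + 18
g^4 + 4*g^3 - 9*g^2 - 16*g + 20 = (g - 2)*(g - 1)*(g + 2)*(g + 5)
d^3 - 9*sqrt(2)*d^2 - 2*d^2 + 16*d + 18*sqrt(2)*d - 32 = (d - 2)*(d - 8*sqrt(2))*(d - sqrt(2))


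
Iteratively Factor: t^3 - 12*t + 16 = (t - 2)*(t^2 + 2*t - 8) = (t - 2)*(t + 4)*(t - 2)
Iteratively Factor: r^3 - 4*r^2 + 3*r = (r - 3)*(r^2 - r) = (r - 3)*(r - 1)*(r)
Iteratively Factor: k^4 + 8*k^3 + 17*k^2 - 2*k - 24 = (k + 3)*(k^3 + 5*k^2 + 2*k - 8) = (k - 1)*(k + 3)*(k^2 + 6*k + 8) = (k - 1)*(k + 3)*(k + 4)*(k + 2)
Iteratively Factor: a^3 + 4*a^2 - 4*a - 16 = (a + 2)*(a^2 + 2*a - 8) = (a + 2)*(a + 4)*(a - 2)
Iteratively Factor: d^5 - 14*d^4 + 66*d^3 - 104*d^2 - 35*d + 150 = (d + 1)*(d^4 - 15*d^3 + 81*d^2 - 185*d + 150) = (d - 5)*(d + 1)*(d^3 - 10*d^2 + 31*d - 30) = (d - 5)*(d - 2)*(d + 1)*(d^2 - 8*d + 15) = (d - 5)^2*(d - 2)*(d + 1)*(d - 3)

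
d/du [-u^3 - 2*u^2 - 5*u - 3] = -3*u^2 - 4*u - 5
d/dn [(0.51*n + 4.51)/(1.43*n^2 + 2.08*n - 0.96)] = (0.7293*n^2 + 1.0608*n - (0.51*n + 4.51)*(2.86*n + 2.08) - 0.4896)/(1.43*n^2 + 2.08*n - 0.96)^2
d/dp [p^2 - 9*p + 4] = 2*p - 9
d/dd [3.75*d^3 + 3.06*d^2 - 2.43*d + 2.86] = 11.25*d^2 + 6.12*d - 2.43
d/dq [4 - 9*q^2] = -18*q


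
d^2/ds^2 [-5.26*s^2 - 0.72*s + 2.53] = -10.5200000000000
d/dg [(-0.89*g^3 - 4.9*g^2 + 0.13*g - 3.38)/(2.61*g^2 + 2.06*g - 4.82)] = (-2.3229*g^4 - 3.6668*g^3 + 2.4361*g^2 + 64.8796*g + 6.3362)/(6.8121*g^4 + 10.7532*g^3 - 20.9168*g^2 - 19.8584*g + 23.2324)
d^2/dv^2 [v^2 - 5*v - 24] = 2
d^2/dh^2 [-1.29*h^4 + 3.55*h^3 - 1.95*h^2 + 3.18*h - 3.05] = -15.48*h^2 + 21.3*h - 3.9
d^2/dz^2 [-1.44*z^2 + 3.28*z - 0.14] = -2.88000000000000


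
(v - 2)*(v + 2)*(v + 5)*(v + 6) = v^4 + 11*v^3 + 26*v^2 - 44*v - 120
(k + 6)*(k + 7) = k^2 + 13*k + 42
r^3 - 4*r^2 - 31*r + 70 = (r - 7)*(r - 2)*(r + 5)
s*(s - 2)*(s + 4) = s^3 + 2*s^2 - 8*s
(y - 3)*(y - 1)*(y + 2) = y^3 - 2*y^2 - 5*y + 6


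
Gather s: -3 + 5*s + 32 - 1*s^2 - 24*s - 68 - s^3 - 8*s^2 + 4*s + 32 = -s^3 - 9*s^2 - 15*s - 7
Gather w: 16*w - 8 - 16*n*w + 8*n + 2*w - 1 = 8*n + w*(18 - 16*n) - 9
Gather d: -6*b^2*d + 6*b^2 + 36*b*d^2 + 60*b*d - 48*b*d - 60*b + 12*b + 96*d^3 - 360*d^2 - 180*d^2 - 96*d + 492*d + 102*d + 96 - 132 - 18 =6*b^2 - 48*b + 96*d^3 + d^2*(36*b - 540) + d*(-6*b^2 + 12*b + 498) - 54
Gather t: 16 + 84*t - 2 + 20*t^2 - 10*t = 20*t^2 + 74*t + 14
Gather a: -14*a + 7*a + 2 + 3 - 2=3 - 7*a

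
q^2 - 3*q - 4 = (q - 4)*(q + 1)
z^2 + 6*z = z*(z + 6)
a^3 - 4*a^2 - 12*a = a*(a - 6)*(a + 2)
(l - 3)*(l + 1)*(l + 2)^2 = l^4 + 2*l^3 - 7*l^2 - 20*l - 12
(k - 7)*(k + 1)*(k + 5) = k^3 - k^2 - 37*k - 35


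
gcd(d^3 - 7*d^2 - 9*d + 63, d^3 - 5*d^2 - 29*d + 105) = d^2 - 10*d + 21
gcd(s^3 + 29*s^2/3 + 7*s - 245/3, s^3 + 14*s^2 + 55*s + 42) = s + 7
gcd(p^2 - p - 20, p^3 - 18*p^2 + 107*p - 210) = p - 5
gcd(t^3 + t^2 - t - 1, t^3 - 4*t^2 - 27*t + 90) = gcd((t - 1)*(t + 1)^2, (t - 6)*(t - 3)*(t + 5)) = 1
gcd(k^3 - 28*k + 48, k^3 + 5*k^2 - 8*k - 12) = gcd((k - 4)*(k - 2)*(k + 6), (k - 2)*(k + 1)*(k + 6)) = k^2 + 4*k - 12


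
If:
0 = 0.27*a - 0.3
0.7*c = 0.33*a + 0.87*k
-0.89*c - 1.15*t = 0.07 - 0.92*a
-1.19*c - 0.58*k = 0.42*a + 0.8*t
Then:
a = 1.11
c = -0.85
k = -1.11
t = 1.49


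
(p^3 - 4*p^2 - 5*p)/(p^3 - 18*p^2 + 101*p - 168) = p*(p^2 - 4*p - 5)/(p^3 - 18*p^2 + 101*p - 168)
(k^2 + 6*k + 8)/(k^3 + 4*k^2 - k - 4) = (k + 2)/(k^2 - 1)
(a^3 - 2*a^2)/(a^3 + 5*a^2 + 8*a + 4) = a^2*(a - 2)/(a^3 + 5*a^2 + 8*a + 4)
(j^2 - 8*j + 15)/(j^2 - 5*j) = (j - 3)/j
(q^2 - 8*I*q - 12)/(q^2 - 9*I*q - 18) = (q - 2*I)/(q - 3*I)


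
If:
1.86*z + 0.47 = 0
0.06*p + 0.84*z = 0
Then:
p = 3.54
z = -0.25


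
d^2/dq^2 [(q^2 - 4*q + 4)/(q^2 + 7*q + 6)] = 2*(-11*q^3 - 6*q^2 + 156*q + 376)/(q^6 + 21*q^5 + 165*q^4 + 595*q^3 + 990*q^2 + 756*q + 216)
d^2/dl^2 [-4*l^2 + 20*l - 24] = -8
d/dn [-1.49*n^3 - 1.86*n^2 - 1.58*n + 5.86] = -4.47*n^2 - 3.72*n - 1.58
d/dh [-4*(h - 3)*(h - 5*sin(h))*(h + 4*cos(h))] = 4*(h - 3)*(h - 5*sin(h))*(4*sin(h) - 1) + 4*(h - 3)*(h + 4*cos(h))*(5*cos(h) - 1) - 4*(h - 5*sin(h))*(h + 4*cos(h))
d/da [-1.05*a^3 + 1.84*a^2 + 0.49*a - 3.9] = -3.15*a^2 + 3.68*a + 0.49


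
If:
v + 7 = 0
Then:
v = -7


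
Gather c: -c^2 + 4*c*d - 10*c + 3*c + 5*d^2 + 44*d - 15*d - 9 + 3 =-c^2 + c*(4*d - 7) + 5*d^2 + 29*d - 6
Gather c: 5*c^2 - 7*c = 5*c^2 - 7*c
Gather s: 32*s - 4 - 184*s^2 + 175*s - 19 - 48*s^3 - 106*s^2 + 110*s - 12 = -48*s^3 - 290*s^2 + 317*s - 35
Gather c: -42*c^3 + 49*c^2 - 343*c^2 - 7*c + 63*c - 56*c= -42*c^3 - 294*c^2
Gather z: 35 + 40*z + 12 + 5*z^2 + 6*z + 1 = 5*z^2 + 46*z + 48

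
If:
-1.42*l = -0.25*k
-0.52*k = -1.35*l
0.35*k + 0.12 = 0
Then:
No Solution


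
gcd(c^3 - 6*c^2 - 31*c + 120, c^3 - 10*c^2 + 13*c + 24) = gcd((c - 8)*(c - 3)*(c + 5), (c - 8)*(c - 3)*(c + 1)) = c^2 - 11*c + 24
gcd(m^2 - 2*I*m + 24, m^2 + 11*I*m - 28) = m + 4*I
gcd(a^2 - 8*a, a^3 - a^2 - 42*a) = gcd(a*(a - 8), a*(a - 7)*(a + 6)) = a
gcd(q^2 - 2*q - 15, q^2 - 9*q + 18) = 1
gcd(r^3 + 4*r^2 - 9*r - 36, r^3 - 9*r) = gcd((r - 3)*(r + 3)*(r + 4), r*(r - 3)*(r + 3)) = r^2 - 9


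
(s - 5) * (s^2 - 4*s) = s^3 - 9*s^2 + 20*s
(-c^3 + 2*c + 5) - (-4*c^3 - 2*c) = 3*c^3 + 4*c + 5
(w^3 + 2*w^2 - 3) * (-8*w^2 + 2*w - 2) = -8*w^5 - 14*w^4 + 2*w^3 + 20*w^2 - 6*w + 6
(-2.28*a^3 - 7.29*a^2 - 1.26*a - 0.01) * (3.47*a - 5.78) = -7.9116*a^4 - 12.1179*a^3 + 37.764*a^2 + 7.2481*a + 0.0578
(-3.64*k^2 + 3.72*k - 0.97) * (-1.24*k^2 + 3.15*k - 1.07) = 4.5136*k^4 - 16.0788*k^3 + 16.8156*k^2 - 7.0359*k + 1.0379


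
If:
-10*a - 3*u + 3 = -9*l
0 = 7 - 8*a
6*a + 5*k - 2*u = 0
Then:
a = 7/8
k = 2*u/5 - 21/20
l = u/3 + 23/36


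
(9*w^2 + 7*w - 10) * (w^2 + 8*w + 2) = 9*w^4 + 79*w^3 + 64*w^2 - 66*w - 20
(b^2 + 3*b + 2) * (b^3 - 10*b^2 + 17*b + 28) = b^5 - 7*b^4 - 11*b^3 + 59*b^2 + 118*b + 56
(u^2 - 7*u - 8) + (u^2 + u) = 2*u^2 - 6*u - 8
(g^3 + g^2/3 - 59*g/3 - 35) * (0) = 0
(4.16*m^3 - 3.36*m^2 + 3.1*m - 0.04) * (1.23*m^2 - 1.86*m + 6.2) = 5.1168*m^5 - 11.8704*m^4 + 35.8546*m^3 - 26.6472*m^2 + 19.2944*m - 0.248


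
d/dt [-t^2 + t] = 1 - 2*t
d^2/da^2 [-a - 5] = 0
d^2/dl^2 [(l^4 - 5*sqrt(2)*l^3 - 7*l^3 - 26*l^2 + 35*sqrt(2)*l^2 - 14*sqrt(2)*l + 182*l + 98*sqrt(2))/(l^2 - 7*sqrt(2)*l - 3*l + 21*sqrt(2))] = 2*(l^6 - 21*sqrt(2)*l^5 - 9*l^5 + 189*sqrt(2)*l^4 + 321*l^4 - 2717*l^3 - 1277*sqrt(2)*l^3 + 8946*l^2 + 7665*sqrt(2)*l^2 - 25578*sqrt(2)*l - 20874*l + 32928 + 48706*sqrt(2))/(l^6 - 21*sqrt(2)*l^5 - 9*l^5 + 189*sqrt(2)*l^4 + 321*l^4 - 2673*l^3 - 1253*sqrt(2)*l^3 + 7938*l^2 + 6741*sqrt(2)*l^2 - 18522*sqrt(2)*l - 7938*l + 18522*sqrt(2))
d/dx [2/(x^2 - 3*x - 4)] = 2*(3 - 2*x)/(-x^2 + 3*x + 4)^2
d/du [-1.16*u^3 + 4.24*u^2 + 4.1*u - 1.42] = -3.48*u^2 + 8.48*u + 4.1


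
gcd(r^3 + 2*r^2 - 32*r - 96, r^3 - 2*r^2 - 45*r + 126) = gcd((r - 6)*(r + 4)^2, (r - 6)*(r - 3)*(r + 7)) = r - 6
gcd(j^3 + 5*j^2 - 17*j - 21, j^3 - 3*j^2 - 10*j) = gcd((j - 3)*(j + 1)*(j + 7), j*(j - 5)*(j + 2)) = 1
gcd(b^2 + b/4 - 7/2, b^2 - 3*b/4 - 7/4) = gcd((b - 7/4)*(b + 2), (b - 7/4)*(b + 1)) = b - 7/4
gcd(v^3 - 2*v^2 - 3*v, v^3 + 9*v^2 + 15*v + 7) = v + 1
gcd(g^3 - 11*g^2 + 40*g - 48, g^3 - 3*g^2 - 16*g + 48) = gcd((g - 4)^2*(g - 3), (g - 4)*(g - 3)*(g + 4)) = g^2 - 7*g + 12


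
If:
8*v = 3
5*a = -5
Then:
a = -1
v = 3/8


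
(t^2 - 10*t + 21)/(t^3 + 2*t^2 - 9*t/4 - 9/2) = 4*(t^2 - 10*t + 21)/(4*t^3 + 8*t^2 - 9*t - 18)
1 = 1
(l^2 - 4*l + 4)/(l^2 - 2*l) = (l - 2)/l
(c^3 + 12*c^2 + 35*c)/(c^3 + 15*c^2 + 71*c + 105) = c/(c + 3)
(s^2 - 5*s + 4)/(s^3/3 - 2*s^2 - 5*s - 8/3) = 3*(-s^2 + 5*s - 4)/(-s^3 + 6*s^2 + 15*s + 8)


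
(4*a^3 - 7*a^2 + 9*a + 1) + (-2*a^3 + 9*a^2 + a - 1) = 2*a^3 + 2*a^2 + 10*a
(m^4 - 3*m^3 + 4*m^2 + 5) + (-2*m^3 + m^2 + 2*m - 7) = m^4 - 5*m^3 + 5*m^2 + 2*m - 2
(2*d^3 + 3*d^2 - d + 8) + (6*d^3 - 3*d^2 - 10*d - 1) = 8*d^3 - 11*d + 7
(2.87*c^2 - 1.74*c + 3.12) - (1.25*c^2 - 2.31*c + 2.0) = 1.62*c^2 + 0.57*c + 1.12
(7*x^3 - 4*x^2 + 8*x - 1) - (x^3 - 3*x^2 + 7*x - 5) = 6*x^3 - x^2 + x + 4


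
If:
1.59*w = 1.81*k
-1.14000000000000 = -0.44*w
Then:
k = 2.28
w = 2.59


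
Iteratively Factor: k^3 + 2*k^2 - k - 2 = (k - 1)*(k^2 + 3*k + 2) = (k - 1)*(k + 1)*(k + 2)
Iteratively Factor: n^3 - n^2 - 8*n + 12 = (n - 2)*(n^2 + n - 6) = (n - 2)*(n + 3)*(n - 2)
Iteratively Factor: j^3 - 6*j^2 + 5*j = (j - 5)*(j^2 - j) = j*(j - 5)*(j - 1)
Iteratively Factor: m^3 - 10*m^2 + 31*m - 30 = (m - 5)*(m^2 - 5*m + 6) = (m - 5)*(m - 2)*(m - 3)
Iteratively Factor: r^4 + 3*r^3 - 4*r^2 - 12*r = (r + 3)*(r^3 - 4*r) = (r + 2)*(r + 3)*(r^2 - 2*r) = (r - 2)*(r + 2)*(r + 3)*(r)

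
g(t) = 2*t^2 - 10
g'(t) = 4*t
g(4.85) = 37.04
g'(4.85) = 19.40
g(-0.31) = -9.81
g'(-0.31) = -1.24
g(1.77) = -3.73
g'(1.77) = 7.08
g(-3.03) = 8.36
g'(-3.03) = -12.12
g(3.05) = 8.60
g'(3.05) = 12.20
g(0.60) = -9.28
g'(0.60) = 2.40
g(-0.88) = -8.45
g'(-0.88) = -3.52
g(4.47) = 29.96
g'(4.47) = 17.88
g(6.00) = 62.00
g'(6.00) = 24.00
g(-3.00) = 8.00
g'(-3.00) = -12.00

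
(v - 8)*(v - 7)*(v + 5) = v^3 - 10*v^2 - 19*v + 280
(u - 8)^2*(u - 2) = u^3 - 18*u^2 + 96*u - 128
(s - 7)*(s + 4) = s^2 - 3*s - 28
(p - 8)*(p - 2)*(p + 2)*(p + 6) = p^4 - 2*p^3 - 52*p^2 + 8*p + 192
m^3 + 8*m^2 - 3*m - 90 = (m - 3)*(m + 5)*(m + 6)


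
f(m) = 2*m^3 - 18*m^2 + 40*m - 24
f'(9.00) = 202.00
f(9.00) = 336.00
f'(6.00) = 40.00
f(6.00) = 0.00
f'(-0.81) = 73.10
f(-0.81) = -69.27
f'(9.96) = 276.65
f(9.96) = 564.87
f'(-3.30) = 224.14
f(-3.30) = -423.89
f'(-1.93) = 131.83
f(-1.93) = -182.63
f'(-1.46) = 105.35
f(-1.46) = -126.99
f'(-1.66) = 116.29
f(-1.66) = -149.15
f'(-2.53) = 169.49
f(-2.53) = -272.80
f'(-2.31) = 155.18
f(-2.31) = -237.10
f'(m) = 6*m^2 - 36*m + 40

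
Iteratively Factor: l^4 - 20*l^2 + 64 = (l - 4)*(l^3 + 4*l^2 - 4*l - 16) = (l - 4)*(l + 2)*(l^2 + 2*l - 8) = (l - 4)*(l - 2)*(l + 2)*(l + 4)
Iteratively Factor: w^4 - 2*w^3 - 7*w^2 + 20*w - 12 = (w - 1)*(w^3 - w^2 - 8*w + 12) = (w - 2)*(w - 1)*(w^2 + w - 6) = (w - 2)*(w - 1)*(w + 3)*(w - 2)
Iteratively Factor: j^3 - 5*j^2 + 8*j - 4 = (j - 1)*(j^2 - 4*j + 4) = (j - 2)*(j - 1)*(j - 2)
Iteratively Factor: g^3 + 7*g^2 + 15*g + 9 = (g + 1)*(g^2 + 6*g + 9) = (g + 1)*(g + 3)*(g + 3)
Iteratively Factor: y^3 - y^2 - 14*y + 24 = (y - 2)*(y^2 + y - 12) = (y - 2)*(y + 4)*(y - 3)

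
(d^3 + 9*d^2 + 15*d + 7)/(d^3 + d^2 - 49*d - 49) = (d + 1)/(d - 7)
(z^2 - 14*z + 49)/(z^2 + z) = (z^2 - 14*z + 49)/(z*(z + 1))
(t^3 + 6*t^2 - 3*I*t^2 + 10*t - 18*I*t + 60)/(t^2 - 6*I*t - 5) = (t^2 + 2*t*(3 + I) + 12*I)/(t - I)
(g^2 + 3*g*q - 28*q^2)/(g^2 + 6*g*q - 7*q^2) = (-g + 4*q)/(-g + q)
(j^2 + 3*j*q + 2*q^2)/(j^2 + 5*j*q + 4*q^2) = (j + 2*q)/(j + 4*q)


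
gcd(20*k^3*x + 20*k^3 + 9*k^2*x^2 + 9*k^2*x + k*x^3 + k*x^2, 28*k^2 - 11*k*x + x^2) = 1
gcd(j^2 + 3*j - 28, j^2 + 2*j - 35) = j + 7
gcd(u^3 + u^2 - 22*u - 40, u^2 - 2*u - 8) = u + 2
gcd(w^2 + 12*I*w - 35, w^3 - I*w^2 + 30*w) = w + 5*I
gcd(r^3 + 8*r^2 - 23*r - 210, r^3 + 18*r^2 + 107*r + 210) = r^2 + 13*r + 42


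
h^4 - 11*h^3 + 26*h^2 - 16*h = h*(h - 8)*(h - 2)*(h - 1)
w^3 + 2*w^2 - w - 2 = (w - 1)*(w + 1)*(w + 2)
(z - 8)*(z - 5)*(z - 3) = z^3 - 16*z^2 + 79*z - 120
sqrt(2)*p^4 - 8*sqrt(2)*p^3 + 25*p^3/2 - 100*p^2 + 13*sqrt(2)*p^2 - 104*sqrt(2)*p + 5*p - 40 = (p - 8)*(p + sqrt(2))*(p + 5*sqrt(2))*(sqrt(2)*p + 1/2)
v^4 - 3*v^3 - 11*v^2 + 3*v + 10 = (v - 5)*(v - 1)*(v + 1)*(v + 2)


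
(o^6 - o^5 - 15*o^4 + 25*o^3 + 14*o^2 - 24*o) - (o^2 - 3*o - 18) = o^6 - o^5 - 15*o^4 + 25*o^3 + 13*o^2 - 21*o + 18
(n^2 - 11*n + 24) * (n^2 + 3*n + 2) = n^4 - 8*n^3 - 7*n^2 + 50*n + 48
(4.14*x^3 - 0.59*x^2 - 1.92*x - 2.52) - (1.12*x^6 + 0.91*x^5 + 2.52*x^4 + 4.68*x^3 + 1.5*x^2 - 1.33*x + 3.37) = -1.12*x^6 - 0.91*x^5 - 2.52*x^4 - 0.54*x^3 - 2.09*x^2 - 0.59*x - 5.89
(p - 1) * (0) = 0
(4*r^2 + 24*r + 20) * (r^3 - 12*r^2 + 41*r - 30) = 4*r^5 - 24*r^4 - 104*r^3 + 624*r^2 + 100*r - 600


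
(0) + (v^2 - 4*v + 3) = v^2 - 4*v + 3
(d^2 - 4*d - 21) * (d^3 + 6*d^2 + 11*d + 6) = d^5 + 2*d^4 - 34*d^3 - 164*d^2 - 255*d - 126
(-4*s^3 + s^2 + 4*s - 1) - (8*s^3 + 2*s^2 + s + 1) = -12*s^3 - s^2 + 3*s - 2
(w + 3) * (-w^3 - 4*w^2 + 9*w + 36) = -w^4 - 7*w^3 - 3*w^2 + 63*w + 108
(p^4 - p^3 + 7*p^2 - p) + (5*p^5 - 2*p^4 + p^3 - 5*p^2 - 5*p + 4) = 5*p^5 - p^4 + 2*p^2 - 6*p + 4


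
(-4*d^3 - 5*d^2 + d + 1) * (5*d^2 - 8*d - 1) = -20*d^5 + 7*d^4 + 49*d^3 + 2*d^2 - 9*d - 1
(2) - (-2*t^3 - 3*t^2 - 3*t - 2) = 2*t^3 + 3*t^2 + 3*t + 4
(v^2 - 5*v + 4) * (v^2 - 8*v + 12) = v^4 - 13*v^3 + 56*v^2 - 92*v + 48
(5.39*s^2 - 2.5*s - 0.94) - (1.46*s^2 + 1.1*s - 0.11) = 3.93*s^2 - 3.6*s - 0.83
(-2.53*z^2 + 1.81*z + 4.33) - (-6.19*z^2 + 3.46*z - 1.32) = 3.66*z^2 - 1.65*z + 5.65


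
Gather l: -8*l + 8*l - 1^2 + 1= 0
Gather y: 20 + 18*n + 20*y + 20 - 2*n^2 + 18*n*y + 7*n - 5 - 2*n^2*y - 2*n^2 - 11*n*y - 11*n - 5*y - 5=-4*n^2 + 14*n + y*(-2*n^2 + 7*n + 15) + 30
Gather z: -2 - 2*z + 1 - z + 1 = -3*z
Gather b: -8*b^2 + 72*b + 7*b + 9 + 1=-8*b^2 + 79*b + 10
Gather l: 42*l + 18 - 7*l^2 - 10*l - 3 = -7*l^2 + 32*l + 15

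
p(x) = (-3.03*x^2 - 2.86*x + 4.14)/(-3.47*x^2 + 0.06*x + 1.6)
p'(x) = (-6.06*x - 2.86)/(-3.47*x^2 + 0.06*x + 1.6) + (6.94*x - 0.06)*(-3.03*x^2 - 2.86*x + 4.14)/(-3.47*x^2 + 0.06*x + 1.6)^2 = (-10.106*x^2 + 19.0356*x - 4.8244)/(12.0409*x^4 - 0.4164*x^3 - 11.1004*x^2 + 0.192*x + 2.56)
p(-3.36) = 0.54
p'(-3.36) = -0.13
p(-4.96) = 0.67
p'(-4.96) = -0.05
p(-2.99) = 0.49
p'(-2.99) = -0.17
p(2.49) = 1.10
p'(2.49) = -0.05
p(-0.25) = 3.41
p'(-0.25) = -5.46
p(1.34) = 1.13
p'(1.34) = 0.12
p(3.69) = 1.05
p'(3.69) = -0.03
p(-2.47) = 0.37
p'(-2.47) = -0.29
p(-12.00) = 0.80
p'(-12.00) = -0.01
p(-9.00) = 0.77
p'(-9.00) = -0.01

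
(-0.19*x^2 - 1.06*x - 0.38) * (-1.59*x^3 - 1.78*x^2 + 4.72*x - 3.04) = 0.3021*x^5 + 2.0236*x^4 + 1.5942*x^3 - 3.7492*x^2 + 1.4288*x + 1.1552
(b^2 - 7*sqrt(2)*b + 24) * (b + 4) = b^3 - 7*sqrt(2)*b^2 + 4*b^2 - 28*sqrt(2)*b + 24*b + 96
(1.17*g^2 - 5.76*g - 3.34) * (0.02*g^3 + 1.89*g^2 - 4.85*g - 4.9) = 0.0234*g^5 + 2.0961*g^4 - 16.6277*g^3 + 15.8904*g^2 + 44.423*g + 16.366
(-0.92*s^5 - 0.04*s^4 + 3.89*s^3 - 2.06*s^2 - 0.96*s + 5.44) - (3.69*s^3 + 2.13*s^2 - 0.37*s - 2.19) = -0.92*s^5 - 0.04*s^4 + 0.2*s^3 - 4.19*s^2 - 0.59*s + 7.63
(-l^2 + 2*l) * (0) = 0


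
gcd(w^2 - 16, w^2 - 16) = w^2 - 16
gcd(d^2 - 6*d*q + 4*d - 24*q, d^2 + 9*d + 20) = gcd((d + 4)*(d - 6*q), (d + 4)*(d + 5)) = d + 4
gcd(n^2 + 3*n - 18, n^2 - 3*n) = n - 3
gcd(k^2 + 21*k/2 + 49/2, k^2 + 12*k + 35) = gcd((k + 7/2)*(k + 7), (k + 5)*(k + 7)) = k + 7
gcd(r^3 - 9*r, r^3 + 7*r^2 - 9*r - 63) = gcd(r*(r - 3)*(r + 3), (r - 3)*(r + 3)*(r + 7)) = r^2 - 9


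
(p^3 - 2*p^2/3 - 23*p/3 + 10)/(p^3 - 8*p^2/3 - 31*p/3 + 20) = (p - 2)/(p - 4)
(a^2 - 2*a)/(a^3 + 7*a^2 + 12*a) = (a - 2)/(a^2 + 7*a + 12)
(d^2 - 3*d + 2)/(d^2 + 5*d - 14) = (d - 1)/(d + 7)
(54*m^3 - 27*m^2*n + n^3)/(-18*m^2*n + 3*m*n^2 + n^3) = (-3*m + n)/n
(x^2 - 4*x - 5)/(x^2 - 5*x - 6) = (x - 5)/(x - 6)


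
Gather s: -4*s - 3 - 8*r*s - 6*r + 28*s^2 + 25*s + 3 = -6*r + 28*s^2 + s*(21 - 8*r)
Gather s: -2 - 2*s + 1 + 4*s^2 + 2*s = 4*s^2 - 1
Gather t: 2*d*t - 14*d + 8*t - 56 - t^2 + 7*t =-14*d - t^2 + t*(2*d + 15) - 56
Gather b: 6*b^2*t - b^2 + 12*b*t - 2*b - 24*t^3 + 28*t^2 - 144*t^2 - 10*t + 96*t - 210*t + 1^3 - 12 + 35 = b^2*(6*t - 1) + b*(12*t - 2) - 24*t^3 - 116*t^2 - 124*t + 24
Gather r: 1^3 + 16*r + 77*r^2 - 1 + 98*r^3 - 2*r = 98*r^3 + 77*r^2 + 14*r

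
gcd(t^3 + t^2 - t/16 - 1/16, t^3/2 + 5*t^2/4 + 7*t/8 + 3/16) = 1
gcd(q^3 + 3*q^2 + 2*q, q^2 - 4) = q + 2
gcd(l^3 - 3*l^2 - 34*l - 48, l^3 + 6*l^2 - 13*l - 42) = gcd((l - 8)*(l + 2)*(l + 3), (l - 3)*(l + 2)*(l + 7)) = l + 2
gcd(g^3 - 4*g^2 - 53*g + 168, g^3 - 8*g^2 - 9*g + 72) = g^2 - 11*g + 24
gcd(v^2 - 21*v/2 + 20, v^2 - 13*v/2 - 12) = v - 8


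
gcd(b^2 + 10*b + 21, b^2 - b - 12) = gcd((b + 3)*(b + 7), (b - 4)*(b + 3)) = b + 3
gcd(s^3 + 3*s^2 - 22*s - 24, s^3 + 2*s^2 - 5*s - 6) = s + 1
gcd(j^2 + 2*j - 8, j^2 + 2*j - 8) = j^2 + 2*j - 8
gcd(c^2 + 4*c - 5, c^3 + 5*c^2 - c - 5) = c^2 + 4*c - 5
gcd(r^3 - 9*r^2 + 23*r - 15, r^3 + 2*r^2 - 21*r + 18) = r^2 - 4*r + 3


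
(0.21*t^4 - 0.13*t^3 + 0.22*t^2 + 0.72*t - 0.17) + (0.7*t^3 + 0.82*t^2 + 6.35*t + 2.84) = 0.21*t^4 + 0.57*t^3 + 1.04*t^2 + 7.07*t + 2.67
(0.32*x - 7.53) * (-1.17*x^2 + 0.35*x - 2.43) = -0.3744*x^3 + 8.9221*x^2 - 3.4131*x + 18.2979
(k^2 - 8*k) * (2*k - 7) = 2*k^3 - 23*k^2 + 56*k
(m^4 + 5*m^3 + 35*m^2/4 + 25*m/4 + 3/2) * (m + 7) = m^5 + 12*m^4 + 175*m^3/4 + 135*m^2/2 + 181*m/4 + 21/2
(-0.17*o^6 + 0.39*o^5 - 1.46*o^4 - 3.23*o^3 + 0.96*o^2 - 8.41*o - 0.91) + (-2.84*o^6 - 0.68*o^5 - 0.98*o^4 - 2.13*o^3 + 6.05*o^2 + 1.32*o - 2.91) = -3.01*o^6 - 0.29*o^5 - 2.44*o^4 - 5.36*o^3 + 7.01*o^2 - 7.09*o - 3.82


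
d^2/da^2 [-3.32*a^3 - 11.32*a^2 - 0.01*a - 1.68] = -19.92*a - 22.64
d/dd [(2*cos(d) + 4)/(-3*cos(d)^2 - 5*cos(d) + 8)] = 6*(sin(d)^2 - 4*cos(d) - 7)*sin(d)/(3*cos(d)^2 + 5*cos(d) - 8)^2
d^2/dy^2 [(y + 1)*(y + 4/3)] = 2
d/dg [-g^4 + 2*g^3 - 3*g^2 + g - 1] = -4*g^3 + 6*g^2 - 6*g + 1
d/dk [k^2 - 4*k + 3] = 2*k - 4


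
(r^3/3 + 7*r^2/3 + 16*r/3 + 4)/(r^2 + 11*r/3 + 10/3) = (r^2 + 5*r + 6)/(3*r + 5)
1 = 1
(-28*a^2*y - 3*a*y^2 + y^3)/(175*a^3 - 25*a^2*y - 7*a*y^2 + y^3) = y*(4*a + y)/(-25*a^2 + y^2)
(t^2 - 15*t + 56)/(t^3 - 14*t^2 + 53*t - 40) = (t - 7)/(t^2 - 6*t + 5)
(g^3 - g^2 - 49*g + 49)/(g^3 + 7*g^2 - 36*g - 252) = (g^2 - 8*g + 7)/(g^2 - 36)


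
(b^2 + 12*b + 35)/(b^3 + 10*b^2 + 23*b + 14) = (b + 5)/(b^2 + 3*b + 2)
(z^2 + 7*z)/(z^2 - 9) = z*(z + 7)/(z^2 - 9)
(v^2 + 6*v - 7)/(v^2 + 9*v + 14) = (v - 1)/(v + 2)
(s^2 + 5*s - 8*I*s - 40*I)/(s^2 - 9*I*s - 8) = (s + 5)/(s - I)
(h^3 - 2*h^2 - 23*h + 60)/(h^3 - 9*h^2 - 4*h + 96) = (h^2 + 2*h - 15)/(h^2 - 5*h - 24)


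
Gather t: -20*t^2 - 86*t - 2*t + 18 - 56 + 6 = -20*t^2 - 88*t - 32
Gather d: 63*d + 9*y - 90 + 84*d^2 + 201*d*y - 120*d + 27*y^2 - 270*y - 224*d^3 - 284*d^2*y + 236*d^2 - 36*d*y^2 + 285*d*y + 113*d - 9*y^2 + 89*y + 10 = -224*d^3 + d^2*(320 - 284*y) + d*(-36*y^2 + 486*y + 56) + 18*y^2 - 172*y - 80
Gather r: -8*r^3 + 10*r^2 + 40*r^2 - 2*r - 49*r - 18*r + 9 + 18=-8*r^3 + 50*r^2 - 69*r + 27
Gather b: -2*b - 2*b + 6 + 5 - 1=10 - 4*b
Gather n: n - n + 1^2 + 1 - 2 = 0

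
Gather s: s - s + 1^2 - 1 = 0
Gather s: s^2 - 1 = s^2 - 1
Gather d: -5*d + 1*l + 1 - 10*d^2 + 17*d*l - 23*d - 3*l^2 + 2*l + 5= -10*d^2 + d*(17*l - 28) - 3*l^2 + 3*l + 6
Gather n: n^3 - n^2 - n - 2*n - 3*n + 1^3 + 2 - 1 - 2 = n^3 - n^2 - 6*n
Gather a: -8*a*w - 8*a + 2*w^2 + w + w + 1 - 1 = a*(-8*w - 8) + 2*w^2 + 2*w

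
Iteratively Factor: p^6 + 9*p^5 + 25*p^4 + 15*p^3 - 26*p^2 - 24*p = (p + 4)*(p^5 + 5*p^4 + 5*p^3 - 5*p^2 - 6*p) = (p + 3)*(p + 4)*(p^4 + 2*p^3 - p^2 - 2*p) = (p + 2)*(p + 3)*(p + 4)*(p^3 - p) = (p - 1)*(p + 2)*(p + 3)*(p + 4)*(p^2 + p) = (p - 1)*(p + 1)*(p + 2)*(p + 3)*(p + 4)*(p)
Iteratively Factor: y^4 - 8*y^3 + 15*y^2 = (y)*(y^3 - 8*y^2 + 15*y) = y*(y - 3)*(y^2 - 5*y) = y*(y - 5)*(y - 3)*(y)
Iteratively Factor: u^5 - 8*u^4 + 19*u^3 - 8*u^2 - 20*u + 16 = (u + 1)*(u^4 - 9*u^3 + 28*u^2 - 36*u + 16) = (u - 2)*(u + 1)*(u^3 - 7*u^2 + 14*u - 8) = (u - 4)*(u - 2)*(u + 1)*(u^2 - 3*u + 2) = (u - 4)*(u - 2)^2*(u + 1)*(u - 1)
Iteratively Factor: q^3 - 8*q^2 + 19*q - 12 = (q - 1)*(q^2 - 7*q + 12) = (q - 3)*(q - 1)*(q - 4)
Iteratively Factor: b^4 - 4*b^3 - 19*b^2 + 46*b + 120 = (b + 2)*(b^3 - 6*b^2 - 7*b + 60) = (b - 5)*(b + 2)*(b^2 - b - 12) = (b - 5)*(b + 2)*(b + 3)*(b - 4)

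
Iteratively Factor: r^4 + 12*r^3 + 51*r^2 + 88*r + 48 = (r + 4)*(r^3 + 8*r^2 + 19*r + 12) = (r + 4)^2*(r^2 + 4*r + 3) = (r + 3)*(r + 4)^2*(r + 1)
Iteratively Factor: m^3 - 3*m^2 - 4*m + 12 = (m - 3)*(m^2 - 4) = (m - 3)*(m - 2)*(m + 2)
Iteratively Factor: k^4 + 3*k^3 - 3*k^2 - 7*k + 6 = (k + 3)*(k^3 - 3*k + 2) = (k + 2)*(k + 3)*(k^2 - 2*k + 1) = (k - 1)*(k + 2)*(k + 3)*(k - 1)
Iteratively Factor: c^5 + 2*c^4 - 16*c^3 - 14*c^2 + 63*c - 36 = (c - 1)*(c^4 + 3*c^3 - 13*c^2 - 27*c + 36) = (c - 1)*(c + 3)*(c^3 - 13*c + 12) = (c - 3)*(c - 1)*(c + 3)*(c^2 + 3*c - 4) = (c - 3)*(c - 1)^2*(c + 3)*(c + 4)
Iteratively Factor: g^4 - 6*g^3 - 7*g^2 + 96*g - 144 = (g - 4)*(g^3 - 2*g^2 - 15*g + 36) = (g - 4)*(g + 4)*(g^2 - 6*g + 9) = (g - 4)*(g - 3)*(g + 4)*(g - 3)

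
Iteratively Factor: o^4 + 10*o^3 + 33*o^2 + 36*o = (o + 3)*(o^3 + 7*o^2 + 12*o) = (o + 3)^2*(o^2 + 4*o) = o*(o + 3)^2*(o + 4)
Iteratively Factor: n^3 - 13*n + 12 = (n - 3)*(n^2 + 3*n - 4) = (n - 3)*(n + 4)*(n - 1)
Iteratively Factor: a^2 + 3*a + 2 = (a + 1)*(a + 2)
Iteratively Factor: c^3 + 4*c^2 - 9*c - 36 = (c - 3)*(c^2 + 7*c + 12) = (c - 3)*(c + 4)*(c + 3)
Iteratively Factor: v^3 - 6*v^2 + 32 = (v - 4)*(v^2 - 2*v - 8) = (v - 4)^2*(v + 2)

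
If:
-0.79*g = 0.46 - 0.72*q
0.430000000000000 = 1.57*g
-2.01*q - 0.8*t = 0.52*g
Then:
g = 0.27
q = 0.94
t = -2.54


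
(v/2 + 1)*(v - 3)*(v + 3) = v^3/2 + v^2 - 9*v/2 - 9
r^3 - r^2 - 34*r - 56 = (r - 7)*(r + 2)*(r + 4)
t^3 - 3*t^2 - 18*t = t*(t - 6)*(t + 3)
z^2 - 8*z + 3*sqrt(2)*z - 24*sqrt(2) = (z - 8)*(z + 3*sqrt(2))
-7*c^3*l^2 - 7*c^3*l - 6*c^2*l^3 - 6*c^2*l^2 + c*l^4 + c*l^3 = l*(-7*c + l)*(c + l)*(c*l + c)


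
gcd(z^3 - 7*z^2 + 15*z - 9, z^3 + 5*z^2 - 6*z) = z - 1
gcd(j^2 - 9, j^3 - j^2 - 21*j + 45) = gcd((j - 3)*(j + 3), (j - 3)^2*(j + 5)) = j - 3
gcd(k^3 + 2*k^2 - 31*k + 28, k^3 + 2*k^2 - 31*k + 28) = k^3 + 2*k^2 - 31*k + 28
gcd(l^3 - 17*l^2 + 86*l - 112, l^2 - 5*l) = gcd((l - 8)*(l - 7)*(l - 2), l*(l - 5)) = 1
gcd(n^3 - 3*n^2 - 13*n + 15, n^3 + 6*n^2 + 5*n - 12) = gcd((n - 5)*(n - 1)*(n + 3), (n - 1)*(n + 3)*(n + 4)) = n^2 + 2*n - 3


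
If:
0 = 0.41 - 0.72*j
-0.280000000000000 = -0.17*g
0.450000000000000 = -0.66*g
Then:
No Solution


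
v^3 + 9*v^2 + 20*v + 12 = (v + 1)*(v + 2)*(v + 6)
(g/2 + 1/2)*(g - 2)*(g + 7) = g^3/2 + 3*g^2 - 9*g/2 - 7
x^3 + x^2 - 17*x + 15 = (x - 3)*(x - 1)*(x + 5)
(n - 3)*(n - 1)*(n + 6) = n^3 + 2*n^2 - 21*n + 18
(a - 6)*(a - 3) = a^2 - 9*a + 18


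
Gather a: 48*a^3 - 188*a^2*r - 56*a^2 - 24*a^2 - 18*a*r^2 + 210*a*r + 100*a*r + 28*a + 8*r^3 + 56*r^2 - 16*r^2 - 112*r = 48*a^3 + a^2*(-188*r - 80) + a*(-18*r^2 + 310*r + 28) + 8*r^3 + 40*r^2 - 112*r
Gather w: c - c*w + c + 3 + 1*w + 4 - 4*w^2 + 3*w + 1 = 2*c - 4*w^2 + w*(4 - c) + 8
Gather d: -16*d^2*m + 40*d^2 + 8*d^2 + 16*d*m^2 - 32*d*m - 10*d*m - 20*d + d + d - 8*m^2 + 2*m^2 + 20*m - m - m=d^2*(48 - 16*m) + d*(16*m^2 - 42*m - 18) - 6*m^2 + 18*m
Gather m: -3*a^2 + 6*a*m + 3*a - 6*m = -3*a^2 + 3*a + m*(6*a - 6)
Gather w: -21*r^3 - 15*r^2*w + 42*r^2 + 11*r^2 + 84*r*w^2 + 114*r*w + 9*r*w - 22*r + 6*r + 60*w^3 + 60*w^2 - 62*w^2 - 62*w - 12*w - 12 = -21*r^3 + 53*r^2 - 16*r + 60*w^3 + w^2*(84*r - 2) + w*(-15*r^2 + 123*r - 74) - 12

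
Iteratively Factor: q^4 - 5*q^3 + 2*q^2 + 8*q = (q - 4)*(q^3 - q^2 - 2*q) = (q - 4)*(q + 1)*(q^2 - 2*q) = q*(q - 4)*(q + 1)*(q - 2)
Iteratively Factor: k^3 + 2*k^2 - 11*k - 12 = (k + 4)*(k^2 - 2*k - 3) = (k + 1)*(k + 4)*(k - 3)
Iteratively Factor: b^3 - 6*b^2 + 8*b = (b - 4)*(b^2 - 2*b) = b*(b - 4)*(b - 2)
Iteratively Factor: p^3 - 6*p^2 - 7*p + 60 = (p - 4)*(p^2 - 2*p - 15) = (p - 4)*(p + 3)*(p - 5)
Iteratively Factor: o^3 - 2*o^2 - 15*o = (o + 3)*(o^2 - 5*o) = o*(o + 3)*(o - 5)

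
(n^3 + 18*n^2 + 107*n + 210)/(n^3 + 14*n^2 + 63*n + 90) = (n + 7)/(n + 3)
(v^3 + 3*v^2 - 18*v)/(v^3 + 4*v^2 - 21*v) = (v + 6)/(v + 7)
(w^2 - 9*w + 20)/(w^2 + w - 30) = (w - 4)/(w + 6)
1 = 1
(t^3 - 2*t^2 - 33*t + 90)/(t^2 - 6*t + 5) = (t^2 + 3*t - 18)/(t - 1)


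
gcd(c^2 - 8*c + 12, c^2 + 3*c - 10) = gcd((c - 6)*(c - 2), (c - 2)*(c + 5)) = c - 2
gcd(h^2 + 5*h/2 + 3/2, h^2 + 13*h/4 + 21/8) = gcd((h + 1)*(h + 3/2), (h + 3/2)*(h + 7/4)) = h + 3/2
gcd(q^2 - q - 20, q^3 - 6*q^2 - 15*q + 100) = q^2 - q - 20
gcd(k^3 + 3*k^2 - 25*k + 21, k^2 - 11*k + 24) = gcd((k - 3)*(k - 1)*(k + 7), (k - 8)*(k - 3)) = k - 3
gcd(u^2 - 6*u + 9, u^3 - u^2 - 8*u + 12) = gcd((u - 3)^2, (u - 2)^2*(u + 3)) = 1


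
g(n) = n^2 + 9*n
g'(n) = 2*n + 9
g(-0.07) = -0.63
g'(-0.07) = 8.86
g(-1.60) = -11.84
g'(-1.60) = 5.80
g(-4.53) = -20.25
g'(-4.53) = -0.06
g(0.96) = 9.56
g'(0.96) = 10.92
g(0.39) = 3.66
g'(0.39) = 9.78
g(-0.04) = -0.36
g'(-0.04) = 8.92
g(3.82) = 48.97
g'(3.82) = 16.64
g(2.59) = 30.02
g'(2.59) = 14.18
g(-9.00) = 0.00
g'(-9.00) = -9.00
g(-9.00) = 0.00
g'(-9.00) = -9.00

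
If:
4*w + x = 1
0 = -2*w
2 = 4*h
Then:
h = 1/2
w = 0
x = 1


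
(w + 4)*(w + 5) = w^2 + 9*w + 20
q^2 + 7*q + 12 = (q + 3)*(q + 4)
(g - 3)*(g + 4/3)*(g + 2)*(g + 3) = g^4 + 10*g^3/3 - 19*g^2/3 - 30*g - 24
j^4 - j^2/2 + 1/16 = (j - 1/2)^2*(j + 1/2)^2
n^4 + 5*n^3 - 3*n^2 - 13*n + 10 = (n - 1)^2*(n + 2)*(n + 5)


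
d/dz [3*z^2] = 6*z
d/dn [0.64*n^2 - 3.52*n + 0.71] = 1.28*n - 3.52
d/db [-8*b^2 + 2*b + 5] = 2 - 16*b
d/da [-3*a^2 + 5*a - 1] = 5 - 6*a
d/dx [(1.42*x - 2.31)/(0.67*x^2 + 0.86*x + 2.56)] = (-0.9514*x^2 + 3.0954*x + 5.6218)/(0.4489*x^4 + 1.1524*x^3 + 4.17*x^2 + 4.4032*x + 6.5536)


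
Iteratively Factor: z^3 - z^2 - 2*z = (z + 1)*(z^2 - 2*z) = z*(z + 1)*(z - 2)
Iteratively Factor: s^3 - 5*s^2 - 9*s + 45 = (s - 5)*(s^2 - 9) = (s - 5)*(s - 3)*(s + 3)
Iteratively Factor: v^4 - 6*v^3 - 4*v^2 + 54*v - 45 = (v - 5)*(v^3 - v^2 - 9*v + 9) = (v - 5)*(v - 1)*(v^2 - 9) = (v - 5)*(v - 1)*(v + 3)*(v - 3)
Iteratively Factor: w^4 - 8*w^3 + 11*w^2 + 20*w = (w + 1)*(w^3 - 9*w^2 + 20*w) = (w - 4)*(w + 1)*(w^2 - 5*w) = (w - 5)*(w - 4)*(w + 1)*(w)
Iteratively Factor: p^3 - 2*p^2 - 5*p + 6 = (p - 1)*(p^2 - p - 6) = (p - 1)*(p + 2)*(p - 3)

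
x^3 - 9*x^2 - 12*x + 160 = (x - 8)*(x - 5)*(x + 4)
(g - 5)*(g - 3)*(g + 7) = g^3 - g^2 - 41*g + 105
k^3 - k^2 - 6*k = k*(k - 3)*(k + 2)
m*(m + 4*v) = m^2 + 4*m*v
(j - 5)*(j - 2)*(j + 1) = j^3 - 6*j^2 + 3*j + 10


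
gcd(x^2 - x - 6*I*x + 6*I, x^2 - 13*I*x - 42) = x - 6*I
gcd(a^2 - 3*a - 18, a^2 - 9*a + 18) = a - 6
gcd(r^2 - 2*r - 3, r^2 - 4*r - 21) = 1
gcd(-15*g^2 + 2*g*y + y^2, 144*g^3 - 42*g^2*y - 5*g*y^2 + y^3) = -3*g + y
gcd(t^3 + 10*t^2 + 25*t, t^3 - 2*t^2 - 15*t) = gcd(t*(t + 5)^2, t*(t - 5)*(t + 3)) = t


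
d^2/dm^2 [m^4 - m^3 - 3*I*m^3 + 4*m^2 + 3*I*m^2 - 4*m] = 12*m^2 + m*(-6 - 18*I) + 8 + 6*I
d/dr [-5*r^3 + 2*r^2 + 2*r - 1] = -15*r^2 + 4*r + 2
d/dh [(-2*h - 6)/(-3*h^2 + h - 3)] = 2*(3*h^2 - h - (h + 3)*(6*h - 1) + 3)/(3*h^2 - h + 3)^2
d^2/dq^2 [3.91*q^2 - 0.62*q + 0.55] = 7.82000000000000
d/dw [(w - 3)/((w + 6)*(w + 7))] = (-w^2 + 6*w + 81)/(w^4 + 26*w^3 + 253*w^2 + 1092*w + 1764)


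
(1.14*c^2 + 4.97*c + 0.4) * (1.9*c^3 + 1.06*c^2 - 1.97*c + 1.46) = 2.166*c^5 + 10.6514*c^4 + 3.7824*c^3 - 7.7025*c^2 + 6.4682*c + 0.584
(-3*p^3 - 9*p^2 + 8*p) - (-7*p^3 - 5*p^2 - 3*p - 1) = 4*p^3 - 4*p^2 + 11*p + 1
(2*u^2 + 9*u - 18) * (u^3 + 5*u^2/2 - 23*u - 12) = 2*u^5 + 14*u^4 - 83*u^3/2 - 276*u^2 + 306*u + 216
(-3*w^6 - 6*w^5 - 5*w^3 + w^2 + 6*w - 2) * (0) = 0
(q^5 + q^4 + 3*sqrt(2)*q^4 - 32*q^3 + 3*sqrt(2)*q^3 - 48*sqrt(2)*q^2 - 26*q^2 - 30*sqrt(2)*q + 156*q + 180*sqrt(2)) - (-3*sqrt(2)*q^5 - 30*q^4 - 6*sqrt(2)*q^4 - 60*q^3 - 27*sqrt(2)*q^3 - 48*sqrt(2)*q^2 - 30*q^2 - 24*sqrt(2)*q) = q^5 + 3*sqrt(2)*q^5 + 9*sqrt(2)*q^4 + 31*q^4 + 28*q^3 + 30*sqrt(2)*q^3 + 4*q^2 - 6*sqrt(2)*q + 156*q + 180*sqrt(2)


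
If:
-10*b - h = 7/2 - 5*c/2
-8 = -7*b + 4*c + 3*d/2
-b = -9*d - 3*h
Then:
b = -3*h/25 - 408/275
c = -2*h/25 - 1247/275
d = -26*h/75 - 136/825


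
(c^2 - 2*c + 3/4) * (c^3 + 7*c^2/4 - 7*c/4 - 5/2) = c^5 - c^4/4 - 9*c^3/2 + 37*c^2/16 + 59*c/16 - 15/8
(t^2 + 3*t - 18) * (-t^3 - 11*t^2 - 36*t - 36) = -t^5 - 14*t^4 - 51*t^3 + 54*t^2 + 540*t + 648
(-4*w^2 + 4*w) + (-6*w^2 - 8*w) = -10*w^2 - 4*w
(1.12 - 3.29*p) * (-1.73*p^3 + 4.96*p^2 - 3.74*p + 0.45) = 5.6917*p^4 - 18.256*p^3 + 17.8598*p^2 - 5.6693*p + 0.504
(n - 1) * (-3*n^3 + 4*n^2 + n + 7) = -3*n^4 + 7*n^3 - 3*n^2 + 6*n - 7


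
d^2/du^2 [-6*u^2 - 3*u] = -12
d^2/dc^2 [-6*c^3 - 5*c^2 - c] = -36*c - 10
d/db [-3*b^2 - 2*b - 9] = -6*b - 2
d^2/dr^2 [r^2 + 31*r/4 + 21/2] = 2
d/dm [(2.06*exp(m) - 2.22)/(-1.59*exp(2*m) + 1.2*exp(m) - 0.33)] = (3.2754*exp(2*m) - 7.0596*exp(m) + 1.9842)*exp(m)/(2.5281*exp(4*m) - 3.816*exp(3*m) + 2.4894*exp(2*m) - 0.792*exp(m) + 0.1089)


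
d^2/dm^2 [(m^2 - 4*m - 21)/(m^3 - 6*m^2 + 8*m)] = 2*(m^6 - 12*m^5 - 78*m^4 + 944*m^3 - 2772*m^2 + 3024*m - 1344)/(m^3*(m^6 - 18*m^5 + 132*m^4 - 504*m^3 + 1056*m^2 - 1152*m + 512))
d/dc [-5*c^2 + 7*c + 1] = 7 - 10*c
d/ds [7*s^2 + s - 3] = 14*s + 1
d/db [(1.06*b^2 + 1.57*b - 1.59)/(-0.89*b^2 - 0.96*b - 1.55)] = (0.3797*b^2 - 6.1162*b - 3.9599)/(0.7921*b^4 + 1.7088*b^3 + 3.6806*b^2 + 2.976*b + 2.4025)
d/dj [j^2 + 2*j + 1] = 2*j + 2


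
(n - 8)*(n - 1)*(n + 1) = n^3 - 8*n^2 - n + 8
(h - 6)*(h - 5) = h^2 - 11*h + 30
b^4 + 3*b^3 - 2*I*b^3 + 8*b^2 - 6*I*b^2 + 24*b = b*(b + 3)*(b - 4*I)*(b + 2*I)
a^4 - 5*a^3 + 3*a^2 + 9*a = a*(a - 3)^2*(a + 1)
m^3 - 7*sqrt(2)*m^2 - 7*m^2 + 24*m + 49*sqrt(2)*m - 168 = (m - 7)*(m - 4*sqrt(2))*(m - 3*sqrt(2))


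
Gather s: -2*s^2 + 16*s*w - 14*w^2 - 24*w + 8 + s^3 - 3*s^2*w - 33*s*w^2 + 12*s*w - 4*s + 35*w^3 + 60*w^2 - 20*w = s^3 + s^2*(-3*w - 2) + s*(-33*w^2 + 28*w - 4) + 35*w^3 + 46*w^2 - 44*w + 8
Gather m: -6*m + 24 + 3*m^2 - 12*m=3*m^2 - 18*m + 24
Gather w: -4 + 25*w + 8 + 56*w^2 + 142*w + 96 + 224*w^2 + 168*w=280*w^2 + 335*w + 100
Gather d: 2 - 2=0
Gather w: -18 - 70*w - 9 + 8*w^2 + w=8*w^2 - 69*w - 27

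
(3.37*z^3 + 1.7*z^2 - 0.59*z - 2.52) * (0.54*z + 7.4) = 1.8198*z^4 + 25.856*z^3 + 12.2614*z^2 - 5.7268*z - 18.648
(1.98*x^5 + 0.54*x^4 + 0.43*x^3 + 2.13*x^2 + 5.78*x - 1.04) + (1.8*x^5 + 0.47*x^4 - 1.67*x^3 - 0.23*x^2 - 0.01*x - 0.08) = 3.78*x^5 + 1.01*x^4 - 1.24*x^3 + 1.9*x^2 + 5.77*x - 1.12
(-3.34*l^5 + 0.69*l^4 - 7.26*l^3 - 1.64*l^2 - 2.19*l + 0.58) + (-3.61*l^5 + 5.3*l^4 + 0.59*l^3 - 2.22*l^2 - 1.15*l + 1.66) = -6.95*l^5 + 5.99*l^4 - 6.67*l^3 - 3.86*l^2 - 3.34*l + 2.24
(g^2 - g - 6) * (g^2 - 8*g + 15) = g^4 - 9*g^3 + 17*g^2 + 33*g - 90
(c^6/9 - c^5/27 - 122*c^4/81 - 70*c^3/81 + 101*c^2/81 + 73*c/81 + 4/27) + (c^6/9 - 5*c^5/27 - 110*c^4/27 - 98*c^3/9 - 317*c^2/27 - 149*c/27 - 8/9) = 2*c^6/9 - 2*c^5/9 - 452*c^4/81 - 952*c^3/81 - 850*c^2/81 - 374*c/81 - 20/27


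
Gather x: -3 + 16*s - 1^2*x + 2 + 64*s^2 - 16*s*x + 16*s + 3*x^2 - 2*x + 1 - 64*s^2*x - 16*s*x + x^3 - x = 64*s^2 + 32*s + x^3 + 3*x^2 + x*(-64*s^2 - 32*s - 4)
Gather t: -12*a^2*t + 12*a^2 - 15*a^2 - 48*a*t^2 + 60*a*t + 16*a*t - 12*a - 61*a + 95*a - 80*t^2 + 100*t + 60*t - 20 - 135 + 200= -3*a^2 + 22*a + t^2*(-48*a - 80) + t*(-12*a^2 + 76*a + 160) + 45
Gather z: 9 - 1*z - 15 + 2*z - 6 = z - 12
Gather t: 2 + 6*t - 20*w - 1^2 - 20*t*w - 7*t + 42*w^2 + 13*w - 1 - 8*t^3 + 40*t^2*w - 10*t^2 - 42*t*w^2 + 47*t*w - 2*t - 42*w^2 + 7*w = -8*t^3 + t^2*(40*w - 10) + t*(-42*w^2 + 27*w - 3)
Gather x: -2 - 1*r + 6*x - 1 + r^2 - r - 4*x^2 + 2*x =r^2 - 2*r - 4*x^2 + 8*x - 3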